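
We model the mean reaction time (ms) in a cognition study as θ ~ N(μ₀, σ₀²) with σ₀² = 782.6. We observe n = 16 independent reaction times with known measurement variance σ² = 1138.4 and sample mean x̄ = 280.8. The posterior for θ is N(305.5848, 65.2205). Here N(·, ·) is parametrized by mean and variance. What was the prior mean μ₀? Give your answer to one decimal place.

With known observation variance, the Normal–Normal posterior has precision τ_n = τ₀ + n/σ² and mean μ_n = (τ₀μ₀ + (n/σ²)x̄)/τ_n.
Here τ₀ = 1/782.6 = 0.001278 and τ_data = 16/1138.4 = 0.014055, so τ_n = 0.015333.
Rearranging for μ₀: μ₀ = (μ_n·τ_n − τ_data·x̄)/τ₀ = (305.5848·0.015333 − 0.014055·280.8) / 0.001278 = 0.738888/0.001278 ≈ 578.2.

μ₀ = 578.2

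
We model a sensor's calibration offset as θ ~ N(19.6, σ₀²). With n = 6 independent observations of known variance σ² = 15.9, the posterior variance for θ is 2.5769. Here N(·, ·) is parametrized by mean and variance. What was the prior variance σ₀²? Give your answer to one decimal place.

σ₀² = 93.4

For the Normal–Normal model with known σ², precisions add: τ_n = τ₀ + n/σ².
So 1/σ₀² = 1/2.5769 − 6/15.9 = 0.388063 − 0.377358 = 0.010705.
Hence σ₀² = 1/0.010705 ≈ 93.4.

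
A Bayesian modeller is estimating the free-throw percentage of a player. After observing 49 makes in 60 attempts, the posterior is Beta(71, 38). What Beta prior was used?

Beta(22, 27)

Under Beta–binomial conjugacy the posterior parameters are (α+s, β+f).
So α = 71 − 49 = 22 and β = 38 − 11 = 27.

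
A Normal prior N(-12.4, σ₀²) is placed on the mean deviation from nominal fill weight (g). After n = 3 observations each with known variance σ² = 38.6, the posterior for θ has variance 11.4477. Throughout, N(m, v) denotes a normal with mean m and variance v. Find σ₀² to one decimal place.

σ₀² = 103.8

For the Normal–Normal model with known σ², precisions add: τ_n = τ₀ + n/σ².
So 1/σ₀² = 1/11.4477 − 3/38.6 = 0.087354 − 0.077720 = 0.009634.
Hence σ₀² = 1/0.009634 ≈ 103.8.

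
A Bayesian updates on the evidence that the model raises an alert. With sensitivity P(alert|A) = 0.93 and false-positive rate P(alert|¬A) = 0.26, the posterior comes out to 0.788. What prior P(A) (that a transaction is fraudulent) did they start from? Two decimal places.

Bayes' rule in odds form gives O(A|E) = O(A)·[P(E|A)/P(E|¬A)], hence O(A) = O(A|E)/LR.
Posterior odds = 0.788/(1−0.788) = 3.7170. LR = 0.93/0.26 = 3.5769.
Prior odds = 3.7170/3.5769 = 1.0392, so P(A) = 1.0392/(1+1.0392) ≈ 0.51.

P(A) = 0.51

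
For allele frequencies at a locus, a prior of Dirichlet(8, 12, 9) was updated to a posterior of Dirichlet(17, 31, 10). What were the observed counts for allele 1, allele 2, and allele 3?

For a Dirichlet(α) prior with multinomial counts c, the posterior is Dirichlet(α + c) componentwise.
Counts are posterior − prior componentwise: 17−8=9, 31−12=19, 10−9=1.

counts (9, 19, 1)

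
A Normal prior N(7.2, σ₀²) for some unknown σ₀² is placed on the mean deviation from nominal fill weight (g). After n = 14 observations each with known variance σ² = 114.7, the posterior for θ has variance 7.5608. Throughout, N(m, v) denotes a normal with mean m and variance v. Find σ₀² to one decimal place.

Posterior precision equals prior precision plus data precision: 1/σ_n² = 1/σ₀² + n/σ².
So 1/σ₀² = 1/7.5608 − 14/114.7 = 0.132261 − 0.122058 = 0.010203.
Hence σ₀² = 1/0.010203 ≈ 98.0.

σ₀² = 98.0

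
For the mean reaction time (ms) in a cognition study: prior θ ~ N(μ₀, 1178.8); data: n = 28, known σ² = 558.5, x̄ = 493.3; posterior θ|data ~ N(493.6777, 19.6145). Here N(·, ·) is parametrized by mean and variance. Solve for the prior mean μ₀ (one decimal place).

With known observation variance, the Normal–Normal posterior has precision τ_n = τ₀ + n/σ² and mean μ_n = (τ₀μ₀ + (n/σ²)x̄)/τ_n.
Here τ₀ = 1/1178.8 = 0.000848 and τ_data = 28/558.5 = 0.050134, so τ_n = 0.050982.
Rearranging for μ₀: μ₀ = (μ_n·τ_n − τ_data·x̄)/τ₀ = (493.6777·0.050982 − 0.050134·493.3) / 0.000848 = 0.437574/0.000848 ≈ 516.0.

μ₀ = 516.0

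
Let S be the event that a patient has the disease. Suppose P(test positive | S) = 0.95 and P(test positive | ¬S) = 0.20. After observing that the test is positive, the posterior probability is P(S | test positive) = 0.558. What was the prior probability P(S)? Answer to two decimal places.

In odds form, posterior odds = prior odds × likelihood ratio, so prior odds = posterior odds ÷ LR.
Posterior odds = 0.558/(1−0.558) = 1.2624. LR = 0.95/0.20 = 4.7500.
Prior odds = 1.2624/4.7500 = 0.2658, so P(S) = 0.2658/(1+0.2658) ≈ 0.21.

P(S) = 0.21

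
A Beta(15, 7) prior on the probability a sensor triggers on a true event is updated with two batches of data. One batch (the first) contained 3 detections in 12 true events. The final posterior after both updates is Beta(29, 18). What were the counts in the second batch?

11 detections and 2 misses

Because Beta–binomial updating is additive in the counts, the combined data contributed (α_post−α_prior, β_post−β_prior) successes and failures.
Total across both batches: 29−15=14 detections, 18−7=11 misses.
Subtract the first batch: 14−3=11 detections and 11−9=2 misses.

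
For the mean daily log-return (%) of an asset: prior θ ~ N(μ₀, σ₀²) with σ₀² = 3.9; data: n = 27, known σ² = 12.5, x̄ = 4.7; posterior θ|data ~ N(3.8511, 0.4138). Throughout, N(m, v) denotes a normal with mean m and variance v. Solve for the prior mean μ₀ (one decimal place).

With known observation variance, the Normal–Normal posterior has precision τ_n = τ₀ + n/σ² and mean μ_n = (τ₀μ₀ + (n/σ²)x̄)/τ_n.
Here τ₀ = 1/3.9 = 0.256410 and τ_data = 27/12.5 = 2.160000, so τ_n = 2.416410.
Rearranging for μ₀: μ₀ = (μ_n·τ_n − τ_data·x̄)/τ₀ = (3.8511·2.416410 − 2.160000·4.7) / 0.256410 = -0.846163/0.256410 ≈ -3.3.

μ₀ = -3.3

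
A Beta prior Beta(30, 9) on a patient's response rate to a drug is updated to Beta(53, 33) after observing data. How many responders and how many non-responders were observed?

23 responders and 24 non-responders

Under Beta–binomial conjugacy the posterior parameters are (α+s, β+f).
Match parameters: s=53−30=23, f=33−9=24.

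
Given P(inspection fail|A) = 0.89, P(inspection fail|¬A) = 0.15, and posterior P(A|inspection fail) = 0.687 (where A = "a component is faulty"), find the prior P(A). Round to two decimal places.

In odds form, posterior odds = prior odds × likelihood ratio, so prior odds = posterior odds ÷ LR.
Posterior odds = 0.687/(1−0.687) = 2.1949. LR = 0.89/0.15 = 5.9333.
Prior odds = 2.1949/5.9333 = 0.3699, so P(A) = 0.3699/(1+0.3699) ≈ 0.27.

P(A) = 0.27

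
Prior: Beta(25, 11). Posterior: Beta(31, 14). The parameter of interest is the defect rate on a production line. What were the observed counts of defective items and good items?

Under Beta–binomial conjugacy the posterior parameters are (a+s, b+f).
So s = 31 − 25 = 6 and f = 14 − 11 = 3.

6 defective items and 3 good items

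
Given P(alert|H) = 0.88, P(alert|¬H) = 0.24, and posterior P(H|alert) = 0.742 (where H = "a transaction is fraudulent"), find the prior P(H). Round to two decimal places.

P(H) = 0.44

In odds form, posterior odds = prior odds × likelihood ratio, so prior odds = posterior odds ÷ LR.
Posterior odds = 0.742/(1−0.742) = 2.8760. LR = 0.88/0.24 = 3.6667.
Prior odds = 2.8760/3.6667 = 0.7844, so P(H) = 0.7844/(1+0.7844) ≈ 0.44.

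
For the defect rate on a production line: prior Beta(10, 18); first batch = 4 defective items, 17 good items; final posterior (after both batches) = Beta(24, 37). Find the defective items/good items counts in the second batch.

10 defective items and 2 good items

Because Beta–binomial updating is additive in the counts, the combined data contributed (α_post−α_prior, β_post−β_prior) successes and failures.
Total across both batches: 24−10=14 defective items, 37−18=19 good items.
Subtract the first batch: 14−4=10 defective items and 19−17=2 good items.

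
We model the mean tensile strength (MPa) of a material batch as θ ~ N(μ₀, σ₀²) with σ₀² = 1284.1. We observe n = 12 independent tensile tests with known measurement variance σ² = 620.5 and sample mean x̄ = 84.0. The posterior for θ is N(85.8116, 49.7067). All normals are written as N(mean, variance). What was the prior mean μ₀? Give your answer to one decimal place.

μ₀ = 130.8

The posterior mean is a precision-weighted average: μ_n = (τ₀μ₀ + τ_data·x̄)/(τ₀+τ_data), with τ₀=1/σ₀² and τ_data=n/σ².
Here τ₀ = 1/1284.1 = 0.000779 and τ_data = 12/620.5 = 0.019339, so τ_n = 0.020118.
Rearranging for μ₀: μ₀ = (μ_n·τ_n − τ_data·x̄)/τ₀ = (85.8116·0.020118 − 0.019339·84.0) / 0.000779 = 0.101882/0.000779 ≈ 130.8.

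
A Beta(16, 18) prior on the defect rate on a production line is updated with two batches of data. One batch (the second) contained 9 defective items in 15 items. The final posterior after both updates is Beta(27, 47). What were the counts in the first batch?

Because Beta–binomial updating is additive in the counts, the combined data contributed (α_post−α_prior, β_post−β_prior) successes and failures.
Total across both batches: 27−16=11 defective items, 47−18=29 good items.
Subtract the second batch: 11−9=2 defective items and 29−6=23 good items.

2 defective items and 23 good items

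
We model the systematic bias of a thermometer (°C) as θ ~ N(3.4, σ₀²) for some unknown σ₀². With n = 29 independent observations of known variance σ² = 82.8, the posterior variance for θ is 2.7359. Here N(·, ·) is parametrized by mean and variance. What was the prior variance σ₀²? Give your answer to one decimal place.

For the Normal–Normal model with known σ², precisions add: τ_n = τ₀ + n/σ².
So 1/σ₀² = 1/2.7359 − 29/82.8 = 0.365510 − 0.350242 = 0.015268.
Hence σ₀² = 1/0.015268 ≈ 65.5.

σ₀² = 65.5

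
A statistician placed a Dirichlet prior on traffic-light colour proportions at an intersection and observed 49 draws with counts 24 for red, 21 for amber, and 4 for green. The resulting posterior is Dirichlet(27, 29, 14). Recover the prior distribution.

Dirichlet(3, 8, 10)

For a Dirichlet(α) prior with multinomial counts c, the posterior is Dirichlet(α + c) componentwise.
Subtract each count from the matching posterior parameter: 27−24=3, 29−21=8, 14−4=10.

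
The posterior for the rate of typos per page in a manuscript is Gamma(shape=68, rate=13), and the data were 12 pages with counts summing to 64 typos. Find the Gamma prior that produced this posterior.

A Gamma(α, β) prior (rate parametrization) on a Poisson rate with n observations summing to S gives posterior Gamma(α+S, β+n).
So α = 68 − 64 = 4 and β = 13 − 12 = 1.

Gamma(shape=4, rate=1)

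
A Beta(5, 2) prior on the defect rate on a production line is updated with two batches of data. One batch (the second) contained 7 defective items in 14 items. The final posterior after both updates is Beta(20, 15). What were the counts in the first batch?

8 defective items and 6 good items

Because Beta–binomial updating is additive in the counts, the combined data contributed (α_post−α_prior, β_post−β_prior) successes and failures.
Total across both batches: 20−5=15 defective items, 15−2=13 good items.
Subtract the second batch: 15−7=8 defective items and 13−7=6 good items.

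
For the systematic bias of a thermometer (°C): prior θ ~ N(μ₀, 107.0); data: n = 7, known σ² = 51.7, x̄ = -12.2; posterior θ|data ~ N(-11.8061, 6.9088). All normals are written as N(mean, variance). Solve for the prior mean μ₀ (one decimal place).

μ₀ = -6.1

With known observation variance, the Normal–Normal posterior has precision τ_n = τ₀ + n/σ² and mean μ_n = (τ₀μ₀ + (n/σ²)x̄)/τ_n.
Here τ₀ = 1/107.0 = 0.009346 and τ_data = 7/51.7 = 0.135397, so τ_n = 0.144743.
Rearranging for μ₀: μ₀ = (μ_n·τ_n − τ_data·x̄)/τ₀ = (-11.8061·0.144743 − 0.135397·-12.2) / 0.009346 = -0.057007/0.009346 ≈ -6.1.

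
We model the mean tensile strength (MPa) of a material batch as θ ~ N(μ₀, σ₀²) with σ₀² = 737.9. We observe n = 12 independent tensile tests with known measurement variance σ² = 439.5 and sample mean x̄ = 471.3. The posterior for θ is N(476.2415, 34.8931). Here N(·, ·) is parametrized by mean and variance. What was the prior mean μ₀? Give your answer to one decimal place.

μ₀ = 575.8

The posterior mean is a precision-weighted average: μ_n = (τ₀μ₀ + τ_data·x̄)/(τ₀+τ_data), with τ₀=1/σ₀² and τ_data=n/σ².
Here τ₀ = 1/737.9 = 0.001355 and τ_data = 12/439.5 = 0.027304, so τ_n = 0.028659.
Rearranging for μ₀: μ₀ = (μ_n·τ_n − τ_data·x̄)/τ₀ = (476.2415·0.028659 − 0.027304·471.3) / 0.001355 = 0.780230/0.001355 ≈ 575.8.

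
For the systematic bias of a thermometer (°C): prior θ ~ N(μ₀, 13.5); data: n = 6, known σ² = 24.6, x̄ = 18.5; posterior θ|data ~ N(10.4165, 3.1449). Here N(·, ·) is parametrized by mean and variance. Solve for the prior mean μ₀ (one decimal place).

The posterior mean is a precision-weighted average: μ_n = (τ₀μ₀ + τ_data·x̄)/(τ₀+τ_data), with τ₀=1/σ₀² and τ_data=n/σ².
Here τ₀ = 1/13.5 = 0.074074 and τ_data = 6/24.6 = 0.243902, so τ_n = 0.317976.
Rearranging for μ₀: μ₀ = (μ_n·τ_n − τ_data·x̄)/τ₀ = (10.4165·0.317976 − 0.243902·18.5) / 0.074074 = -1.199990/0.074074 ≈ -16.2.

μ₀ = -16.2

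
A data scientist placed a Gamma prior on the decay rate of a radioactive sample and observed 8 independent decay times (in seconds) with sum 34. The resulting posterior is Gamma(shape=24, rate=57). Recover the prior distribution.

Gamma(shape=16, rate=23)

Gamma–exponential conjugacy: posterior shape = α + n, posterior rate = β + Σtᵢ.
So α = 24 − 8 = 16 and β = 57 − 34 = 23.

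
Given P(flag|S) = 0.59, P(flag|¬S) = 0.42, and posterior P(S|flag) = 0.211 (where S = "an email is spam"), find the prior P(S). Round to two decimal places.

P(S) = 0.16

In odds form, posterior odds = prior odds × likelihood ratio, so prior odds = posterior odds ÷ LR.
Posterior odds = 0.211/(1−0.211) = 0.2674. LR = 0.59/0.42 = 1.4048.
Prior odds = 0.2674/1.4048 = 0.1903, so P(S) = 0.1903/(1+0.1903) ≈ 0.16.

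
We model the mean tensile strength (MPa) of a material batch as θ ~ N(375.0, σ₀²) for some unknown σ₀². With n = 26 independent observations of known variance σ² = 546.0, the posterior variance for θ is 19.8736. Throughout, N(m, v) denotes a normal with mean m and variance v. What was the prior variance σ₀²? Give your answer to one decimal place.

Posterior precision equals prior precision plus data precision: 1/σ_n² = 1/σ₀² + n/σ².
So 1/σ₀² = 1/19.8736 − 26/546.0 = 0.050318 − 0.047619 = 0.002699.
Hence σ₀² = 1/0.002699 ≈ 370.5.

σ₀² = 370.5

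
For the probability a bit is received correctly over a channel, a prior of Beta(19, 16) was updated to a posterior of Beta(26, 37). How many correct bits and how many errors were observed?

7 correct bits and 21 errors

Under Beta–binomial conjugacy the posterior parameters are (a+s, b+f).
So s = 26 − 19 = 7 and f = 37 − 16 = 21.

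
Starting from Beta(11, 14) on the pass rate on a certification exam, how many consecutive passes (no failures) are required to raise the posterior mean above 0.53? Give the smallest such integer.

After k passes and 0 failures the posterior is Beta(11+k, 14), with mean (11+k)/(11+14+k).
Set (11+k)/(25+k) > 0.53 and solve: k > (0.53·25 − 11)/(1 − 0.53) = 4.787.
The smallest integer exceeding 4.787 is 5, and checking k=5: (16)/(30) = 0.5333 > 0.53.

k = 5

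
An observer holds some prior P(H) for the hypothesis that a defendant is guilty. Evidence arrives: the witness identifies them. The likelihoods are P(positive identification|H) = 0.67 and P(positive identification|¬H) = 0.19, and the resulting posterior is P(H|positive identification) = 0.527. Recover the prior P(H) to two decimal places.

In odds form, posterior odds = prior odds × likelihood ratio, so prior odds = posterior odds ÷ LR.
Posterior odds = 0.527/(1−0.527) = 1.1142. LR = 0.67/0.19 = 3.5263.
Prior odds = 1.1142/3.5263 = 0.3160, so P(H) = 0.3160/(1+0.3160) ≈ 0.24.

P(H) = 0.24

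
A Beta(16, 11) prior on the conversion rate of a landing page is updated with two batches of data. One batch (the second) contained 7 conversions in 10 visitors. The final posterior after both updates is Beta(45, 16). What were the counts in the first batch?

22 conversions and 2 bounces

Sequential conjugate updates are equivalent to a single update on the pooled data, so total successes = posterior α − prior α and total failures = posterior β − prior β.
Total across both batches: 45−16=29 conversions, 16−11=5 bounces.
Subtract the second batch: 29−7=22 conversions and 5−3=2 bounces.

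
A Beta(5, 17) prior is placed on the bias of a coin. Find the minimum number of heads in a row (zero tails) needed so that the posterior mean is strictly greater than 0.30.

k = 3

After k heads and 0 tails the posterior is Beta(5+k, 17), with mean (5+k)/(5+17+k).
Set (5+k)/(22+k) > 0.30 and solve: k > (0.30·22 − 5)/(1 − 0.30) = 2.286.
The smallest integer exceeding 2.286 is 3.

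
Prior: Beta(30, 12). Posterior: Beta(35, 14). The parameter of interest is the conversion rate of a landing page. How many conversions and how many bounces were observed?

A Beta(α, β) prior with s successes and f failures in binomial data gives a Beta(α+s, β+f) posterior.
Match parameters: s=35−30=5, f=14−12=2.

5 conversions and 2 bounces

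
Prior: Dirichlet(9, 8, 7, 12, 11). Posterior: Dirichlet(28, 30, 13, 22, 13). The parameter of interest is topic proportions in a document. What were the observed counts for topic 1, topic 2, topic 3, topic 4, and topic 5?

For a Dirichlet(α) prior with multinomial counts c, the posterior is Dirichlet(α + c) componentwise.
Counts are posterior − prior componentwise: 28−9=19, 30−8=22, 13−7=6, 22−12=10, 13−11=2.

counts (19, 22, 6, 10, 2)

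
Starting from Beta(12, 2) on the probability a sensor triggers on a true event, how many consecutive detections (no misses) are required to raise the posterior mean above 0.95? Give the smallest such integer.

After k detections and 0 misses the posterior is Beta(12+k, 2), with mean (12+k)/(12+2+k).
Set (12+k)/(14+k) > 0.95 and solve: k > (0.95·14 − 12)/(1 − 0.95) = 26.000.
The smallest integer exceeding 26.000 is 27, and checking k=27: (39)/(41) = 0.9512 > 0.95.

k = 27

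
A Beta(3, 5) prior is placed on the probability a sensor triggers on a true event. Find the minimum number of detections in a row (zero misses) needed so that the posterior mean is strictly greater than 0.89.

k = 38

After k detections and 0 misses the posterior is Beta(3+k, 5), with mean (3+k)/(3+5+k).
Set (3+k)/(8+k) > 0.89 and solve: k > (0.89·8 − 3)/(1 − 0.89) = 37.455.
The smallest integer exceeding 37.455 is 38, and checking k=38: (41)/(46) = 0.8913 > 0.89.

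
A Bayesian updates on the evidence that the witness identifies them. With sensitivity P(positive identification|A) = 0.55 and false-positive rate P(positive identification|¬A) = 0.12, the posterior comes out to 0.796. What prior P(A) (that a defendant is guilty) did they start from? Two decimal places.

P(A) = 0.46

Bayes' rule in odds form gives O(A|E) = O(A)·[P(E|A)/P(E|¬A)], hence O(A) = O(A|E)/LR.
Posterior odds = 0.796/(1−0.796) = 3.9020. LR = 0.55/0.12 = 4.5833.
Prior odds = 3.9020/4.5833 = 0.8514, so P(A) = 0.8514/(1+0.8514) ≈ 0.46.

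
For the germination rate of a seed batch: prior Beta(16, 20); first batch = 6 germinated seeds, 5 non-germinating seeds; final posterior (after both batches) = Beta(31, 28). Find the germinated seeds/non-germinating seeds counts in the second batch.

9 germinated seeds and 3 non-germinating seeds

Because Beta–binomial updating is additive in the counts, the combined data contributed (α_post−α_prior, β_post−β_prior) successes and failures.
Total across both batches: 31−16=15 germinated seeds, 28−20=8 non-germinating seeds.
Subtract the first batch: 15−6=9 germinated seeds and 8−5=3 non-germinating seeds.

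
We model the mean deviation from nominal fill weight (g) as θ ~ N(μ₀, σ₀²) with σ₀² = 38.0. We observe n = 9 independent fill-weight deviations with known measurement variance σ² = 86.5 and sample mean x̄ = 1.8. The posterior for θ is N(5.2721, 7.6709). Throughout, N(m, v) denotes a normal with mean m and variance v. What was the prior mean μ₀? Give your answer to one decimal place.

The posterior mean is a precision-weighted average: μ_n = (τ₀μ₀ + τ_data·x̄)/(τ₀+τ_data), with τ₀=1/σ₀² and τ_data=n/σ².
Here τ₀ = 1/38.0 = 0.026316 and τ_data = 9/86.5 = 0.104046, so τ_n = 0.130362.
Rearranging for μ₀: μ₀ = (μ_n·τ_n − τ_data·x̄)/τ₀ = (5.2721·0.130362 − 0.104046·1.8) / 0.026316 = 0.499999/0.026316 ≈ 19.0.

μ₀ = 19.0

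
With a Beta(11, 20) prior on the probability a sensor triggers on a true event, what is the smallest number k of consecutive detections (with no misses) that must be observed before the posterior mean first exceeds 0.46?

After k detections and 0 misses the posterior is Beta(11+k, 20), with mean (11+k)/(11+20+k).
Set (11+k)/(31+k) > 0.46 and solve: k > (0.46·31 − 11)/(1 − 0.46) = 6.037.
The smallest integer exceeding 6.037 is 7.

k = 7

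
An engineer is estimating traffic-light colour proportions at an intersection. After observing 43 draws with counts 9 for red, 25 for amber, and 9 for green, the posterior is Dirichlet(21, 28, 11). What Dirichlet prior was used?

Dirichlet(12, 3, 2)

For a Dirichlet(α) prior with multinomial counts c, the posterior is Dirichlet(α + c) componentwise.
Subtract each count from the matching posterior parameter: 21−9=12, 28−25=3, 11−9=2.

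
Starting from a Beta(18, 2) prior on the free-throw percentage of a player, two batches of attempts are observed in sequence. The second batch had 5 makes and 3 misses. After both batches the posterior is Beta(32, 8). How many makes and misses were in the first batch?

Sequential conjugate updates are equivalent to a single update on the pooled data, so total successes = posterior α − prior α and total failures = posterior β − prior β.
Total across both batches: 32−18=14 makes, 8−2=6 misses.
Subtract the second batch: 14−5=9 makes and 6−3=3 misses.

9 makes and 3 misses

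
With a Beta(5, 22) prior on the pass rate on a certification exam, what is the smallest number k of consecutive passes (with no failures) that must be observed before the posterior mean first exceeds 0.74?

After k passes and 0 failures the posterior is Beta(5+k, 22), with mean (5+k)/(5+22+k).
Set (5+k)/(27+k) > 0.74 and solve: k > (0.74·27 − 5)/(1 − 0.74) = 57.615.
The smallest integer exceeding 57.615 is 58, and checking k=58: (63)/(85) = 0.7412 > 0.74.

k = 58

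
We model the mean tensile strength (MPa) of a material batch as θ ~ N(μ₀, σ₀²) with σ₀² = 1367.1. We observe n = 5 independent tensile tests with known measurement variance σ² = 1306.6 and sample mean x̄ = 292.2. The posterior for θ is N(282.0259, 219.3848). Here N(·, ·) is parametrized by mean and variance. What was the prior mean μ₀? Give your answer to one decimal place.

μ₀ = 228.8

With known observation variance, the Normal–Normal posterior has precision τ_n = τ₀ + n/σ² and mean μ_n = (τ₀μ₀ + (n/σ²)x̄)/τ_n.
Here τ₀ = 1/1367.1 = 0.000731 and τ_data = 5/1306.6 = 0.003827, so τ_n = 0.004558.
Rearranging for μ₀: μ₀ = (μ_n·τ_n − τ_data·x̄)/τ₀ = (282.0259·0.004558 − 0.003827·292.2) / 0.000731 = 0.167225/0.000731 ≈ 228.8.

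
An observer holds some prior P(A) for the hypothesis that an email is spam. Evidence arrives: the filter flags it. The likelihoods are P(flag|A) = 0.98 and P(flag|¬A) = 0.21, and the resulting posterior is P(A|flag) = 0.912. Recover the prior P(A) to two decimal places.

Bayes' rule in odds form gives O(A|E) = O(A)·[P(E|A)/P(E|¬A)], hence O(A) = O(A|E)/LR.
Posterior odds = 0.912/(1−0.912) = 10.3636. LR = 0.98/0.21 = 4.6667.
Prior odds = 10.3636/4.6667 = 2.2208, so P(A) = 2.2208/(1+2.2208) ≈ 0.69.

P(A) = 0.69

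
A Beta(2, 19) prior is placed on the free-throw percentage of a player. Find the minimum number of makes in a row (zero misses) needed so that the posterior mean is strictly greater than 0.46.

After k makes and 0 misses the posterior is Beta(2+k, 19), with mean (2+k)/(2+19+k).
Set (2+k)/(21+k) > 0.46 and solve: k > (0.46·21 − 2)/(1 − 0.46) = 14.185.
The smallest integer exceeding 14.185 is 15.

k = 15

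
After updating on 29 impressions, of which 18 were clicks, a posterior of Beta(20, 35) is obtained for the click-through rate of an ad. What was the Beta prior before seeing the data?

Beta(2, 24)

Beta is conjugate to the binomial likelihood: posterior = Beta(a+s, b+f).
Subtract the data counts: 20−18=2, 35−11=24.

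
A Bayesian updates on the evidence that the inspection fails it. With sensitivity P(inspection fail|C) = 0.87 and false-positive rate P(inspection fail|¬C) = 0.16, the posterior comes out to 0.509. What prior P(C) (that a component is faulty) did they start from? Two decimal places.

In odds form, posterior odds = prior odds × likelihood ratio, so prior odds = posterior odds ÷ LR.
Posterior odds = 0.509/(1−0.509) = 1.0367. LR = 0.87/0.16 = 5.4375.
Prior odds = 1.0367/5.4375 = 0.1907, so P(C) = 0.1907/(1+0.1907) ≈ 0.16.

P(C) = 0.16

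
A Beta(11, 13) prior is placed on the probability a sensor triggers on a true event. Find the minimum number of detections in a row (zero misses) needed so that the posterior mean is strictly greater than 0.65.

k = 14

After k detections and 0 misses the posterior is Beta(11+k, 13), with mean (11+k)/(11+13+k).
Set (11+k)/(24+k) > 0.65 and solve: k > (0.65·24 − 11)/(1 − 0.65) = 13.143.
The smallest integer exceeding 13.143 is 14.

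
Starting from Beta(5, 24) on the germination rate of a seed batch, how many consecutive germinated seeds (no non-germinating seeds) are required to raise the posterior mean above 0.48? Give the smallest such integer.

After k germinated seeds and 0 non-germinating seeds the posterior is Beta(5+k, 24), with mean (5+k)/(5+24+k).
Set (5+k)/(29+k) > 0.48 and solve: k > (0.48·29 − 5)/(1 − 0.48) = 17.154.
The smallest integer exceeding 17.154 is 18, and checking k=18: (23)/(47) = 0.4894 > 0.48.

k = 18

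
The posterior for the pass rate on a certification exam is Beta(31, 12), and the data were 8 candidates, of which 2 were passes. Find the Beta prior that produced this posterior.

Beta is conjugate to the binomial likelihood: posterior = Beta(a+s, b+f).
Subtract the data counts: 31−2=29, 12−6=6.

Beta(29, 6)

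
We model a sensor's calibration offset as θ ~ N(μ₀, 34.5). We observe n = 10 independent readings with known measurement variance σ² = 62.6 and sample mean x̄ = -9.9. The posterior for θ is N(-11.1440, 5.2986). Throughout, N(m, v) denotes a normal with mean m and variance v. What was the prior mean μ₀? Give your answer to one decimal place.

μ₀ = -18.0

The posterior mean is a precision-weighted average: μ_n = (τ₀μ₀ + τ_data·x̄)/(τ₀+τ_data), with τ₀=1/σ₀² and τ_data=n/σ².
Here τ₀ = 1/34.5 = 0.028986 and τ_data = 10/62.6 = 0.159744, so τ_n = 0.188730.
Rearranging for μ₀: μ₀ = (μ_n·τ_n − τ_data·x̄)/τ₀ = (-11.1440·0.188730 − 0.159744·-9.9) / 0.028986 = -0.521742/0.028986 ≈ -18.0.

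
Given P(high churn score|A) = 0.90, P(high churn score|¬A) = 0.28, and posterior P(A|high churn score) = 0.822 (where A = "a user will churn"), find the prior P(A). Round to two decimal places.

In odds form, posterior odds = prior odds × likelihood ratio, so prior odds = posterior odds ÷ LR.
Posterior odds = 0.822/(1−0.822) = 4.6180. LR = 0.90/0.28 = 3.2143.
Prior odds = 4.6180/3.2143 = 1.4367, so P(A) = 1.4367/(1+1.4367) ≈ 0.59.

P(A) = 0.59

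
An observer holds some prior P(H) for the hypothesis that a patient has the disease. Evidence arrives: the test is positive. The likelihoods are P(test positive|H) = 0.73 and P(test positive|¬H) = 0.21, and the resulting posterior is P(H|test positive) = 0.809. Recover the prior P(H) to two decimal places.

In odds form, posterior odds = prior odds × likelihood ratio, so prior odds = posterior odds ÷ LR.
Posterior odds = 0.809/(1−0.809) = 4.2356. LR = 0.73/0.21 = 3.4762.
Prior odds = 4.2356/3.4762 = 1.2185, so P(H) = 1.2185/(1+1.2185) ≈ 0.55.

P(H) = 0.55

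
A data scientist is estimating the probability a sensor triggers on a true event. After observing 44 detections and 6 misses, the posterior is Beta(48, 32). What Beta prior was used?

Under Beta–binomial conjugacy the posterior parameters are (α+s, β+f).
So α = 48 − 44 = 4 and β = 32 − 6 = 26.

Beta(4, 26)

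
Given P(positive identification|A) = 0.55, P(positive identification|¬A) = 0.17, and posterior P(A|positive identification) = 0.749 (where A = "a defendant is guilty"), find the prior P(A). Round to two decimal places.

In odds form, posterior odds = prior odds × likelihood ratio, so prior odds = posterior odds ÷ LR.
Posterior odds = 0.749/(1−0.749) = 2.9841. LR = 0.55/0.17 = 3.2353.
Prior odds = 2.9841/3.2353 = 0.9224, so P(A) = 0.9224/(1+0.9224) ≈ 0.48.

P(A) = 0.48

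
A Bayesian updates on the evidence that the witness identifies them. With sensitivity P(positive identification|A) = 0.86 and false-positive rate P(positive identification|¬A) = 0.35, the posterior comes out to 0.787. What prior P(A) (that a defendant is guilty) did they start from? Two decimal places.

P(A) = 0.60

Bayes' rule in odds form gives O(A|E) = O(A)·[P(E|A)/P(E|¬A)], hence O(A) = O(A|E)/LR.
Posterior odds = 0.787/(1−0.787) = 3.6948. LR = 0.86/0.35 = 2.4571.
Prior odds = 3.6948/2.4571 = 1.5037, so P(A) = 1.5037/(1+1.5037) ≈ 0.60.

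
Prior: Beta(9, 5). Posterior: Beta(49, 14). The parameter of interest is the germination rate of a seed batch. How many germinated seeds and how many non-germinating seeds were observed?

40 germinated seeds and 9 non-germinating seeds

Beta is conjugate to the binomial likelihood: posterior = Beta(a+s, b+f).
Match parameters: s=49−9=40, f=14−5=9.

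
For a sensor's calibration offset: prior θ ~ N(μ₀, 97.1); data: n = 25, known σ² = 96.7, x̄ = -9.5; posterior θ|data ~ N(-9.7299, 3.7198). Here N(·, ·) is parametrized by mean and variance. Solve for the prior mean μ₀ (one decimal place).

With known observation variance, the Normal–Normal posterior has precision τ_n = τ₀ + n/σ² and mean μ_n = (τ₀μ₀ + (n/σ²)x̄)/τ_n.
Here τ₀ = 1/97.1 = 0.010299 and τ_data = 25/96.7 = 0.258532, so τ_n = 0.268831.
Rearranging for μ₀: μ₀ = (μ_n·τ_n − τ_data·x̄)/τ₀ = (-9.7299·0.268831 − 0.258532·-9.5) / 0.010299 = -0.159645/0.010299 ≈ -15.5.

μ₀ = -15.5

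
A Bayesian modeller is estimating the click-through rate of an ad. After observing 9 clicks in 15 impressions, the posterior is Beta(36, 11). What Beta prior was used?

Beta is conjugate to the binomial likelihood: posterior = Beta(α+s, β+f).
Subtract the data counts: 36−9=27, 11−6=5.

Beta(27, 5)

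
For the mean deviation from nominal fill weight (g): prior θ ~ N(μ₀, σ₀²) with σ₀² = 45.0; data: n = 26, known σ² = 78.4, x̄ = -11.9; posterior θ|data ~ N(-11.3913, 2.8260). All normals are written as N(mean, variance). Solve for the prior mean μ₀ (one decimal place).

With known observation variance, the Normal–Normal posterior has precision τ_n = τ₀ + n/σ² and mean μ_n = (τ₀μ₀ + (n/σ²)x̄)/τ_n.
Here τ₀ = 1/45.0 = 0.022222 and τ_data = 26/78.4 = 0.331633, so τ_n = 0.353855.
Rearranging for μ₀: μ₀ = (μ_n·τ_n − τ_data·x̄)/τ₀ = (-11.3913·0.353855 − 0.331633·-11.9) / 0.022222 = -0.084436/0.022222 ≈ -3.8.

μ₀ = -3.8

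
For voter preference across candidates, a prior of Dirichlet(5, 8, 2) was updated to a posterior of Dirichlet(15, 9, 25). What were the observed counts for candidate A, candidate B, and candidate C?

counts (10, 1, 23)

For a Dirichlet(α) prior with multinomial counts c, the posterior is Dirichlet(α + c) componentwise.
Counts are posterior − prior componentwise: 15−5=10, 9−8=1, 25−2=23.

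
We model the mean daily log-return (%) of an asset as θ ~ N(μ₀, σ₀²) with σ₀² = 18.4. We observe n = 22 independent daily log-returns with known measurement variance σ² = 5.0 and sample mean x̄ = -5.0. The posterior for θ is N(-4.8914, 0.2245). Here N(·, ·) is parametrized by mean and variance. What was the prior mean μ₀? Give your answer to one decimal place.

μ₀ = 3.9

The posterior mean is a precision-weighted average: μ_n = (τ₀μ₀ + τ_data·x̄)/(τ₀+τ_data), with τ₀=1/σ₀² and τ_data=n/σ².
Here τ₀ = 1/18.4 = 0.054348 and τ_data = 22/5.0 = 4.400000, so τ_n = 4.454348.
Rearranging for μ₀: μ₀ = (μ_n·τ_n − τ_data·x̄)/τ₀ = (-4.8914·4.454348 − 4.400000·-5.0) / 0.054348 = 0.212002/0.054348 ≈ 3.9.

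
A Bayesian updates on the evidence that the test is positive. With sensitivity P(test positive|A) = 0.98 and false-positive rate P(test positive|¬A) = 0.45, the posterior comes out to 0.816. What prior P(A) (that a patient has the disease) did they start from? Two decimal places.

In odds form, posterior odds = prior odds × likelihood ratio, so prior odds = posterior odds ÷ LR.
Posterior odds = 0.816/(1−0.816) = 4.4348. LR = 0.98/0.45 = 2.1778.
Prior odds = 4.4348/2.1778 = 2.0364, so P(A) = 2.0364/(1+2.0364) ≈ 0.67.

P(A) = 0.67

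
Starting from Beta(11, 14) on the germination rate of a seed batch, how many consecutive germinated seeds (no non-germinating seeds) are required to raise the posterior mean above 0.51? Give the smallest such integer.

After k germinated seeds and 0 non-germinating seeds the posterior is Beta(11+k, 14), with mean (11+k)/(11+14+k).
Set (11+k)/(25+k) > 0.51 and solve: k > (0.51·25 − 11)/(1 − 0.51) = 3.571.
The smallest integer exceeding 3.571 is 4.

k = 4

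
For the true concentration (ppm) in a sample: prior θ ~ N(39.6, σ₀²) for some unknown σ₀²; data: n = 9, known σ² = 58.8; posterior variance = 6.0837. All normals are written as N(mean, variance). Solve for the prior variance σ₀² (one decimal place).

For the Normal–Normal model with known σ², precisions add: τ_n = τ₀ + n/σ².
So 1/σ₀² = 1/6.0837 − 9/58.8 = 0.164374 − 0.153061 = 0.011313.
Hence σ₀² = 1/0.011313 ≈ 88.4.

σ₀² = 88.4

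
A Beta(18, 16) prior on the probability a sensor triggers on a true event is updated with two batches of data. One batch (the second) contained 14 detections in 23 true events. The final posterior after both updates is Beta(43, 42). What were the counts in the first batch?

11 detections and 17 misses

Because Beta–binomial updating is additive in the counts, the combined data contributed (α_post−α_prior, β_post−β_prior) successes and failures.
Total across both batches: 43−18=25 detections, 42−16=26 misses.
Subtract the second batch: 25−14=11 detections and 26−9=17 misses.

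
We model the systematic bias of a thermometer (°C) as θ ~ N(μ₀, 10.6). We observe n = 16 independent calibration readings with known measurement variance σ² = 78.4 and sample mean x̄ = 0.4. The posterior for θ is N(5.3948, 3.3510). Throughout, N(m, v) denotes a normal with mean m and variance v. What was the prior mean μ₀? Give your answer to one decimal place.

The posterior mean is a precision-weighted average: μ_n = (τ₀μ₀ + τ_data·x̄)/(τ₀+τ_data), with τ₀=1/σ₀² and τ_data=n/σ².
Here τ₀ = 1/10.6 = 0.094340 and τ_data = 16/78.4 = 0.204082, so τ_n = 0.298422.
Rearranging for μ₀: μ₀ = (μ_n·τ_n − τ_data·x̄)/τ₀ = (5.3948·0.298422 − 0.204082·0.4) / 0.094340 = 1.528294/0.094340 ≈ 16.2.

μ₀ = 16.2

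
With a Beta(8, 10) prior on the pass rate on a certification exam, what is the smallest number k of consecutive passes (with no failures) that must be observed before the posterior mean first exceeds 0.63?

After k passes and 0 failures the posterior is Beta(8+k, 10), with mean (8+k)/(8+10+k).
Set (8+k)/(18+k) > 0.63 and solve: k > (0.63·18 − 8)/(1 − 0.63) = 9.027.
The smallest integer exceeding 9.027 is 10.

k = 10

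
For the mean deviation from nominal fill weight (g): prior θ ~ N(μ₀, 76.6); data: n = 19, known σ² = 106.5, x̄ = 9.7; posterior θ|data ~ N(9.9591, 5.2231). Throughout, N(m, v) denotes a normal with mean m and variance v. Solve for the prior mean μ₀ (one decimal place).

μ₀ = 13.5

The posterior mean is a precision-weighted average: μ_n = (τ₀μ₀ + τ_data·x̄)/(τ₀+τ_data), with τ₀=1/σ₀² and τ_data=n/σ².
Here τ₀ = 1/76.6 = 0.013055 and τ_data = 19/106.5 = 0.178404, so τ_n = 0.191459.
Rearranging for μ₀: μ₀ = (μ_n·τ_n − τ_data·x̄)/τ₀ = (9.9591·0.191459 − 0.178404·9.7) / 0.013055 = 0.176241/0.013055 ≈ 13.5.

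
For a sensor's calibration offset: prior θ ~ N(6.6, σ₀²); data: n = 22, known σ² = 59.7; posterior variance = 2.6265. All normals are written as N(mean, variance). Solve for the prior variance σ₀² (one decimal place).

σ₀² = 81.8

Posterior precision equals prior precision plus data precision: 1/σ_n² = 1/σ₀² + n/σ².
So 1/σ₀² = 1/2.6265 − 22/59.7 = 0.380735 − 0.368509 = 0.012226.
Hence σ₀² = 1/0.012226 ≈ 81.8.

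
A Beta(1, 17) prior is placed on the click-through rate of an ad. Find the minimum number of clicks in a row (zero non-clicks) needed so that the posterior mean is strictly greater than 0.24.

After k clicks and 0 non-clicks the posterior is Beta(1+k, 17), with mean (1+k)/(1+17+k).
Set (1+k)/(18+k) > 0.24 and solve: k > (0.24·18 − 1)/(1 − 0.24) = 4.368.
The smallest integer exceeding 4.368 is 5, and checking k=5: (6)/(23) = 0.2609 > 0.24.

k = 5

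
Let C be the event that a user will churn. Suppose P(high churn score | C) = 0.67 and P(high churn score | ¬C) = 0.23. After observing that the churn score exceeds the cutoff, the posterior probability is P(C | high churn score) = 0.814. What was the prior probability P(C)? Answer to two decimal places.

P(C) = 0.60

Bayes' rule in odds form gives O(C|E) = O(C)·[P(E|C)/P(E|¬C)], hence O(C) = O(C|E)/LR.
Posterior odds = 0.814/(1−0.814) = 4.3763. LR = 0.67/0.23 = 2.9130.
Prior odds = 4.3763/2.9130 = 1.5023, so P(C) = 1.5023/(1+1.5023) ≈ 0.60.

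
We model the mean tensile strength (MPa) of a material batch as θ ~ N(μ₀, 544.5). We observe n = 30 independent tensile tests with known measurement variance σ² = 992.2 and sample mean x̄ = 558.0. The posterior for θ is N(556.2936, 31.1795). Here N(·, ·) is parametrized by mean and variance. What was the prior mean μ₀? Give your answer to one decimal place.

μ₀ = 528.2

The posterior mean is a precision-weighted average: μ_n = (τ₀μ₀ + τ_data·x̄)/(τ₀+τ_data), with τ₀=1/σ₀² and τ_data=n/σ².
Here τ₀ = 1/544.5 = 0.001837 and τ_data = 30/992.2 = 0.030236, so τ_n = 0.032073.
Rearranging for μ₀: μ₀ = (μ_n·τ_n − τ_data·x̄)/τ₀ = (556.2936·0.032073 − 0.030236·558.0) / 0.001837 = 0.970317/0.001837 ≈ 528.2.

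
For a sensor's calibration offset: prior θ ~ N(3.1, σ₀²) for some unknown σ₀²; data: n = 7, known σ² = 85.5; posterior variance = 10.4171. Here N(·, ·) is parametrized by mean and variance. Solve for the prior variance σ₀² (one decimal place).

For the Normal–Normal model with known σ², precisions add: τ_n = τ₀ + n/σ².
So 1/σ₀² = 1/10.4171 − 7/85.5 = 0.095996 − 0.081871 = 0.014125.
Hence σ₀² = 1/0.014125 ≈ 70.8.

σ₀² = 70.8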